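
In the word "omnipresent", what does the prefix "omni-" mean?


Prefix: omni-
Example: omnipresent = omni- + present
Meaning = all


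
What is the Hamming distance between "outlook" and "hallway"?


Comparing character by character (same length = 7):
  Pos 0: 'o' vs 'h' !=
  Pos 1: 'u' vs 'a' !=
  Pos 2: 't' vs 'l' !=
  Pos 3: 'l' vs 'l' =
  Pos 4: 'o' vs 'w' !=
  Pos 5: 'o' vs 'a' !=
  Pos 6: 'k' vs 'y' !=
Hamming distance = 6


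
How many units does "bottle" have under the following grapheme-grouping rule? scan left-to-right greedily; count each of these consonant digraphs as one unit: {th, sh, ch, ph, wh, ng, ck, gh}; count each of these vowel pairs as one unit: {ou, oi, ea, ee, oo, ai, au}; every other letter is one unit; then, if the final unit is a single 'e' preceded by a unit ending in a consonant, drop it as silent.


Word: "bottle" (6 letters)
Left-to-right scan:
  (1) 'b' (letter)
  (2) 'o' (letter)
  (3) 't' (letter)
  (4) 't' (letter)
  (5) 'l' (letter)
  (6) 'e' (letter)
Units from scan: 6
Final unit is 'e' after a consonant -> drop as silent (-1)
Sound units = 5 units


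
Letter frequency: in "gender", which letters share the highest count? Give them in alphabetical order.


Word: "gender"
Letter counts:
  'd': 1
  'e': 2
  'g': 1
  'n': 1
  'r': 1
Maximum count = 2
Most frequent = 'e' (2 times each)


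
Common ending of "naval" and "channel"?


Word 1: "naval"
Word 2: "channel"
Comparing from end:
  Pos -1: 'l' == 'l'
  Pos -2: 'a' != 'e' (stop)
LCS = "l" (length 1)


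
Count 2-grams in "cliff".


Word: "cliff" (length 5)
Number of 2-grams = length - 2 + 1 = 5 - 2 + 1
= 4


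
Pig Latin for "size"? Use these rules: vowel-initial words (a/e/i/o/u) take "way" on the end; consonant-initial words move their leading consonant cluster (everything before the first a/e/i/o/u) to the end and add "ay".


Word: "size"
Starts with consonant(s) → move to end, add 'ay'
Consonant cluster: "s"
Pig Latin = "izesay"


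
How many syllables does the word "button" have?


Word: "button"
Syllable breakdown: but-ton
Counting: 2 parts
= 2 syllables


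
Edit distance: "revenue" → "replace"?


Word 1: "revenue" (length 7)
Word 2: "replace" (length 7)
One optimal edit sequence (insert/delete/substitute each cost 1):
  1. keep 'r'
  2. keep 'e'
  3. substitute 'v' -> 'p'  (+1)
  4. substitute 'e' -> 'l'  (+1)
  5. substitute 'n' -> 'a'  (+1)
  6. substitute 'u' -> 'c'  (+1)
  7. keep 'e'
Total edit operations: 4
Edit distance = 4


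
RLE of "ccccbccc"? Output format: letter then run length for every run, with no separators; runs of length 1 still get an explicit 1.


String: "ccccbccc"
Scanning for consecutive runs:
  'c' x 4
  'b' x 1
  'c' x 3
RLE = "c4b1c3"


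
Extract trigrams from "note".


Word: "note" (length 4)
Number of trigrams = 4 - 3 + 1 = 2
  Position 0: "not"
  Position 1: "ote"
Trigrams = "not", "ote"


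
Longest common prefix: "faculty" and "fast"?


Word 1: "faculty"
Word 2: "fast"
Comparing from start:
  Pos 0: 'f' == 'f'
  Pos 1: 'a' == 'a'
  Pos 2: 'c' != 's' (stop)
LCP = "fa" (length 2)


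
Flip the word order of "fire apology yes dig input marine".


Original: "fire apology yes dig input marine"
Words (1..n): fire | apology | yes | dig | input | marine
Reversed (n..1): marine | input | dig | yes | apology | fire
Result = "marine input dig yes apology fire"


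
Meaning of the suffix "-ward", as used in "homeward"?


Suffix: -ward
Example: homeward = home + -ward
Meaning = in the direction of


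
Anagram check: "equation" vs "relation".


Word 1: "equation" → sorted: aeinoqtu
Word 2: "relation" → sorted: aeilnort
Same letters? aeinoqtu != aeilnort
Anagram = No


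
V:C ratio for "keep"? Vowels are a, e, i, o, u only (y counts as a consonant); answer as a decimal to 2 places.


Word: "keep"
Vowels (a,e,i,o,u): 2
Consonants: 2
Ratio = 2/2
= 1.00


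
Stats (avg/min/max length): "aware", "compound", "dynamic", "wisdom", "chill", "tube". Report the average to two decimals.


Lengths: "aware"=5, "compound"=8, "dynamic"=7, "wisdom"=6, "chill"=5, "tube"=4
Sum = 35, Count = 6
Average = 35/6 = 5.83
= avg=5.83, min=4, max=8


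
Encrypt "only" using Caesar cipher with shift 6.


Word: "only"
Shift: 6
Each letter → (letter + shift) mod 26:
  'o' (14) + 6 = 20 → 'u'
  'n' (13) + 6 = 19 → 't'
  'l' (11) + 6 = 17 → 'r'
  'y' (24) + 6 = 4 → 'e'
Result = "utre"


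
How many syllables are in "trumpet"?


Word: "trumpet"
Syllable breakdown: trum / pet
Counting: 2 parts
= 2 syllables


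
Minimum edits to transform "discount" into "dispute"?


Word 1: "discount" (length 8)
Word 2: "dispute" (length 7)
One optimal edit sequence (insert/delete/substitute each cost 1):
  1. keep 'd'
  2. keep 'i'
  3. keep 's'
  4. delete 'c'  (+1)
  5. substitute 'o' -> 'p'  (+1)
  6. keep 'u'
  7. substitute 'n' -> 't'  (+1)
  8. substitute 't' -> 'e'  (+1)
Total edit operations: 4
Edit distance = 4


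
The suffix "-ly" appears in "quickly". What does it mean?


Suffix: -ly
As in: quickly -> quick + -ly
Meaning = in a manner


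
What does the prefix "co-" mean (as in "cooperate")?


Prefix: co-
As in: cooperate -> co- + operate
Meaning = together


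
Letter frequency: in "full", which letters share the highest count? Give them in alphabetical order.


Word: "full"
Letter counts:
  'f': 1
  'l': 2
  'u': 1
Maximum count = 2
Most frequent = 'l' (2 times each)


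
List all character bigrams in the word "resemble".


Word: "resemble" (length 8)
Number of bigrams = 8 - 2 + 1 = 7
  Position 0: "re"
  Position 1: "es"
  Position 2: "se"
  Position 3: "em"
  Position 4: "mb"
  Position 5: "bl"
  Position 6: "le"
Bigrams = "re", "es", "se", "em", "mb", "bl", "le"


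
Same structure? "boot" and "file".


Pattern of "boot": [0, 1, 1, 2]
Pattern of "file": [0, 1, 2, 3]
Patterns do not match
Same pattern = No


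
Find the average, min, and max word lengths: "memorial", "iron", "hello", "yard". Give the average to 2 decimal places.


Lengths: "memorial"=8, "iron"=4, "hello"=5, "yard"=4
Sum = 21, Count = 4
Average = 21/4 = 5.25
= avg=5.25, min=4, max=8


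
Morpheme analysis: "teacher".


Word: "teacher"
Morphemes: teach | -er
Each morpheme carries meaning
= 2 morphemes


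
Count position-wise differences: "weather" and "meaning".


Comparing character by character (same length = 7):
  Pos 0: 'w' vs 'm' !=
  Pos 1: 'e' vs 'e' =
  Pos 2: 'a' vs 'a' =
  Pos 3: 't' vs 'n' !=
  Pos 4: 'h' vs 'i' !=
  Pos 5: 'e' vs 'n' !=
  Pos 6: 'r' vs 'g' !=
Hamming distance = 5


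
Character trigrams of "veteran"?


Word: "veteran" (length 7)
Number of trigrams = 7 - 3 + 1 = 5
  Position 0: "vet"
  Position 1: "ete"
  Position 2: "ter"
  Position 3: "era"
  Position 4: "ran"
Trigrams = "vet", "ete", "ter", "era", "ran"


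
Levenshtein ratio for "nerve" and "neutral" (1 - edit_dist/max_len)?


Word 1: "nerve" (length 5)
Word 2: "neutral" (length 7)
One optimal edit sequence:
  1. keep 'n'
  2. keep 'e'
  3. insert 'u'  (+1)
  4. insert 't'  (+1)
  5. keep 'r'
  6. substitute 'v' -> 'a'  (+1)
  7. substitute 'e' -> 'l'  (+1)
Edit distance = 4
Max length = max(5, 7) = 7
Similarity = 1 - 4/7
= 0.4286


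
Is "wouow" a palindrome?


Word: "wouow"
Reversed: "wouow"
Forward == Backward? wouow == wouow
Palindrome = Yes


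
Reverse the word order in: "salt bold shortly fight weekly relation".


Original: "salt bold shortly fight weekly relation"
Words (1..n): salt | bold | shortly | fight | weekly | relation
Reversed (n..1): relation | weekly | fight | shortly | bold | salt
Result = "relation weekly fight shortly bold salt"


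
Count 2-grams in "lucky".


Word: "lucky" (length 5)
Number of 2-grams = length - 2 + 1 = 5 - 2 + 1
= 4


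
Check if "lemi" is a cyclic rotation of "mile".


Word: "mile", Candidate: "lemi"
Method: check if candidate is substring of word+word
"milemile" contains "lemi"? Yes
Is rotation = Yes


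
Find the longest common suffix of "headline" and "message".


Word 1: "headline"
Word 2: "message"
Comparing from end:
  Pos -1: 'e' == 'e'
  Pos -2: 'n' != 'g' (stop)
LCS = "e" (length 1)


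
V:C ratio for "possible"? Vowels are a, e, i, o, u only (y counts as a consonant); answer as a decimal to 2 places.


Word: "possible"
Vowels (a,e,i,o,u): 3
Consonants: 5
Ratio = 3/5
= 0.60


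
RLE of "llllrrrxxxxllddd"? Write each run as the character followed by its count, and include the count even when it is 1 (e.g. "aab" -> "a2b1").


String: "llllrrrxxxxllddd"
Scanning for consecutive runs:
  'l' x 4
  'r' x 3
  'x' x 4
  'l' x 2
  'd' x 3
RLE = "l4r3x4l2d3"


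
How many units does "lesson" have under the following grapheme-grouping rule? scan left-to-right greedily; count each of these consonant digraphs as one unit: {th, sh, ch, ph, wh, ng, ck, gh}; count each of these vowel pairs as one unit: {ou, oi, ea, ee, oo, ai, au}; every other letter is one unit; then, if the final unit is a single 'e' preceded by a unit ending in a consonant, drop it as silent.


Word: "lesson" (6 letters)
Left-to-right scan:
  [1] 'l' (letter)
  [2] 'e' (letter)
  [3] 's' (letter)
  [4] 's' (letter)
  [5] 'o' (letter)
  [6] 'n' (letter)
Units from scan: 6
Sound units = 6 units


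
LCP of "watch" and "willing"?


Word 1: "watch"
Word 2: "willing"
Comparing from start:
  Pos 0: 'w' == 'w'
  Pos 1: 'a' != 'i' (stop)
LCP = "w" (length 1)


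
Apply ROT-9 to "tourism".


Word: "tourism"
Shift: 9
Each letter → (letter + shift) mod 26:
  't' (19) + 9 = 2 → 'c'
  'o' (14) + 9 = 23 → 'x'
  'u' (20) + 9 = 3 → 'd'
  'r' (17) + 9 = 0 → 'a'
  'i' (8) + 9 = 17 → 'r'
  's' (18) + 9 = 1 → 'b'
  'm' (12) + 9 = 21 → 'v'
Result = "cxdarbv"


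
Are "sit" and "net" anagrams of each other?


Word 1: "sit" → sorted: ist
Word 2: "net" → sorted: ent
Same letters? ist != ent
Anagram = No


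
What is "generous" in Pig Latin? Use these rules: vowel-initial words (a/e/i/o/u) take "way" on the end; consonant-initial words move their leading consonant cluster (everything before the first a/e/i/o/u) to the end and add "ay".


Word: "generous"
Starts with consonant(s) → move to end, add 'ay'
Consonant cluster: "g"
Pig Latin = "enerousgay"


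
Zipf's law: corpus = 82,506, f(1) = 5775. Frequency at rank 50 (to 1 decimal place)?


Zipf's law: f(r) = f(1) / r
f(1) = 5775
f(50) = 5775 / 50
= 115.5 occurrences


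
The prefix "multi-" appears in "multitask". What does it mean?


Prefix: multi-
Example: multitask (multi- + task)
Meaning = many


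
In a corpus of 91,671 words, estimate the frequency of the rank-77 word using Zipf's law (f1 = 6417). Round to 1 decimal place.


Zipf's law: f(r) = f(1) / r
f(1) = 6417
f(77) = 6417 / 77
= 83.3 occurrences


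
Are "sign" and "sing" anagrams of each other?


Word 1: "sign" → sorted: gins
Word 2: "sing" → sorted: gins
Same letters? gins == gins
Anagram = Yes


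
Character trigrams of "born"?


Word: "born" (length 4)
Number of trigrams = 4 - 3 + 1 = 2
  Position 0: "bor"
  Position 1: "orn"
Trigrams = "bor", "orn"


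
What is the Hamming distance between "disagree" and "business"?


Comparing character by character (same length = 8):
  Pos 0: 'd' vs 'b' !=
  Pos 1: 'i' vs 'u' !=
  Pos 2: 's' vs 's' =
  Pos 3: 'a' vs 'i' !=
  Pos 4: 'g' vs 'n' !=
  Pos 5: 'r' vs 'e' !=
  Pos 6: 'e' vs 's' !=
  Pos 7: 'e' vs 's' !=
Hamming distance = 7


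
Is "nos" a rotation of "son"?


Word: "son", Candidate: "nos"
Method: check if candidate is substring of word+word
"sonson" contains "nos"? No
Is rotation = No


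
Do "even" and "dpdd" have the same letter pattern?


Pattern of "even": [0, 1, 0, 2]
Pattern of "dpdd": [0, 1, 0, 0]
Patterns do not match
Same pattern = No


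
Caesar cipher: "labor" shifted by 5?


Word: "labor"
Shift: 5
Each letter → (letter + shift) mod 26:
  'l' (11) + 5 = 16 → 'q'
  'a' (0) + 5 = 5 → 'f'
  'b' (1) + 5 = 6 → 'g'
  'o' (14) + 5 = 19 → 't'
  'r' (17) + 5 = 22 → 'w'
Result = "qfgtw"


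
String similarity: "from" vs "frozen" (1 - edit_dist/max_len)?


Word 1: "from" (length 4)
Word 2: "frozen" (length 6)
One optimal edit sequence:
  1. keep 'f'
  2. keep 'r'
  3. keep 'o'
  4. insert 'z'  (+1)
  5. insert 'e'  (+1)
  6. substitute 'm' -> 'n'  (+1)
Edit distance = 3
Max length = max(4, 6) = 6
Similarity = 1 - 3/6
= 0.5000


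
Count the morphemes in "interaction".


Word: "interaction"
Morphemes: inter- + act + -ion
Each morpheme carries meaning
= 3 morphemes


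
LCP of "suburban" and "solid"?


Word 1: "suburban"
Word 2: "solid"
Comparing from start:
  Pos 0: 's' == 's'
  Pos 1: 'u' != 'o' (stop)
LCP = "s" (length 1)


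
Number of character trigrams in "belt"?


Word: "belt" (length 4)
Number of 3-grams = length - 3 + 1 = 4 - 3 + 1
= 2


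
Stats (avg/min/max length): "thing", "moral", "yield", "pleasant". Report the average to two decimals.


Lengths: "thing"=5, "moral"=5, "yield"=5, "pleasant"=8
Sum = 23, Count = 4
Average = 23/4 = 5.75
= avg=5.75, min=5, max=8


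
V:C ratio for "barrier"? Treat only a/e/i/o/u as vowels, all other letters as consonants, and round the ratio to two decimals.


Word: "barrier"
Vowels (a,e,i,o,u): 3
Consonants: 4
Ratio = 3/4
= 0.75


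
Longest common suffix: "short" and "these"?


Word 1: "short"
Word 2: "these"
Comparing from end:
  Pos -1: 't' != 'e' (stop)
LCS = "" (length 0)


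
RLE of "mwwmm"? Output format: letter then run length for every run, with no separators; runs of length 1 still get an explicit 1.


String: "mwwmm"
Scanning for consecutive runs:
  'm' x 1
  'w' x 2
  'm' x 2
RLE = "m1w2m2"


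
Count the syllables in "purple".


Word: "purple"
Syllable breakdown: pur / ple
Counting: 2 parts
= 2 syllables


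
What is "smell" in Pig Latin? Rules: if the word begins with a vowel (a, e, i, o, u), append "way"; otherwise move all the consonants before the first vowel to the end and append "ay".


Word: "smell"
Starts with consonant(s) → move to end, add 'ay'
Consonant cluster: "sm"
Pig Latin = "ellsmay"


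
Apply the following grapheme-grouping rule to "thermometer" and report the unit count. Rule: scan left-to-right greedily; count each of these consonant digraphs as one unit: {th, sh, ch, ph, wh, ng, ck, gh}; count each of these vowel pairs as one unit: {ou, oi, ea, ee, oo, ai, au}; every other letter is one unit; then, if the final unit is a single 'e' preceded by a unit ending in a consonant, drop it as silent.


Word: "thermometer" (11 letters)
Left-to-right scan:
  [1] 'th' (digraph)
  [2] 'e' (letter)
  [3] 'r' (letter)
  [4] 'm' (letter)
  [5] 'o' (letter)
  [6] 'm' (letter)
  [7] 'e' (letter)
  [8] 't' (letter)
  [9] 'e' (letter)
  [10] 'r' (letter)
Units from scan: 10
Sound units = 10 units


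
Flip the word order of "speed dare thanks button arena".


Original: "speed dare thanks button arena"
Words (1..n): speed | dare | thanks | button | arena
Reversed (n..1): arena | button | thanks | dare | speed
Result = "arena button thanks dare speed"


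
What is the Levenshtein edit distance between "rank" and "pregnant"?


Word 1: "rank" (length 4)
Word 2: "pregnant" (length 8)
One optimal edit sequence (insert/delete/substitute each cost 1):
  1. insert 'p'  (+1)
  2. keep 'r'
  3. insert 'e'  (+1)
  4. insert 'g'  (+1)
  5. insert 'n'  (+1)
  6. keep 'a'
  7. keep 'n'
  8. substitute 'k' -> 't'  (+1)
Total edit operations: 5
Edit distance = 5


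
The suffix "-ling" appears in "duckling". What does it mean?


Suffix: -ling
Example: duckling = duck + -ling
Meaning = small / young


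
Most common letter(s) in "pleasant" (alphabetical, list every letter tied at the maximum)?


Word: "pleasant"
Letter counts:
  'a': 2
  'e': 1
  'l': 1
  'n': 1
  'p': 1
  's': 1
  't': 1
Maximum count = 2
Most frequent = 'a' (2 times each)


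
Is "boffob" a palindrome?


Word: "boffob"
Reversed: "boffob"
Forward == Backward? boffob == boffob
Palindrome = Yes


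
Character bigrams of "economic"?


Word: "economic" (length 8)
Number of bigrams = 8 - 2 + 1 = 7
  Position 0: "ec"
  Position 1: "co"
  Position 2: "on"
  Position 3: "no"
  Position 4: "om"
  Position 5: "mi"
  Position 6: "ic"
Bigrams = "ec", "co", "on", "no", "om", "mi", "ic"


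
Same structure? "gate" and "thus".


Pattern of "gate": [0, 1, 2, 3]
Pattern of "thus": [0, 1, 2, 3]
Patterns match
Same pattern = Yes


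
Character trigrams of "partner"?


Word: "partner" (length 7)
Number of trigrams = 7 - 3 + 1 = 5
  Position 0: "par"
  Position 1: "art"
  Position 2: "rtn"
  Position 3: "tne"
  Position 4: "ner"
Trigrams = "par", "art", "rtn", "tne", "ner"


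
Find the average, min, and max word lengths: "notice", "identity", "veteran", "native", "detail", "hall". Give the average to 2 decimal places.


Lengths: "notice"=6, "identity"=8, "veteran"=7, "native"=6, "detail"=6, "hall"=4
Sum = 37, Count = 6
Average = 37/6 = 6.17
= avg=6.17, min=4, max=8


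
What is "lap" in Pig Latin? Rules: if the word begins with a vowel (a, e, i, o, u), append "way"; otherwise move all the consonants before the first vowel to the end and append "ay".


Word: "lap"
Starts with consonant(s) → move to end, add 'ay'
Consonant cluster: "l"
Pig Latin = "aplay"


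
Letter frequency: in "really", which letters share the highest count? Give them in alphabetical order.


Word: "really"
Letter counts:
  'a': 1
  'e': 1
  'l': 2
  'r': 1
  'y': 1
Maximum count = 2
Most frequent = 'l' (2 times each)


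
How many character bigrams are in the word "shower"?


Word: "shower" (length 6)
Number of 2-grams = length - 2 + 1 = 6 - 2 + 1
= 5


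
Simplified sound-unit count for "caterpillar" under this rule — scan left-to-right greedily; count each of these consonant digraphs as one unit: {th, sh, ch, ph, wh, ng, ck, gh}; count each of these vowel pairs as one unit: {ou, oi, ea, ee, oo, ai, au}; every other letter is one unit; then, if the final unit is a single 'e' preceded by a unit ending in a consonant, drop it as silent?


Word: "caterpillar" (11 letters)
Left-to-right scan:
  [1] 'c' (letter)
  [2] 'a' (letter)
  [3] 't' (letter)
  [4] 'e' (letter)
  [5] 'r' (letter)
  [6] 'p' (letter)
  [7] 'i' (letter)
  [8] 'l' (letter)
  [9] 'l' (letter)
  [10] 'a' (letter)
  [11] 'r' (letter)
Units from scan: 11
Sound units = 11 units


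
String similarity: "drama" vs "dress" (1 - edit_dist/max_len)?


Word 1: "drama" (length 5)
Word 2: "dress" (length 5)
One optimal edit sequence:
  1. keep 'd'
  2. keep 'r'
  3. substitute 'a' -> 'e'  (+1)
  4. substitute 'm' -> 's'  (+1)
  5. substitute 'a' -> 's'  (+1)
Edit distance = 3
Max length = max(5, 5) = 5
Similarity = 1 - 3/5
= 0.4000


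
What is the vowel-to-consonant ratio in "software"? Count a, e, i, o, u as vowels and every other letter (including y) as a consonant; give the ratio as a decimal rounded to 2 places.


Word: "software"
Vowels (a,e,i,o,u): 3
Consonants: 5
Ratio = 3/5
= 0.60


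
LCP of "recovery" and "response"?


Word 1: "recovery"
Word 2: "response"
Comparing from start:
  Pos 0: 'r' == 'r'
  Pos 1: 'e' == 'e'
  Pos 2: 'c' != 's' (stop)
LCP = "re" (length 2)


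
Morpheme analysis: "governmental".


Word: "governmental"
Morphemes: govern + -ment + -al
Each morpheme carries meaning
= 3 morphemes


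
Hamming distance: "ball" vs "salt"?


Comparing character by character (same length = 4):
  Pos 0: 'b' vs 's' !=
  Pos 1: 'a' vs 'a' =
  Pos 2: 'l' vs 'l' =
  Pos 3: 'l' vs 't' !=
Hamming distance = 2


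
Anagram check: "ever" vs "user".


Word 1: "ever" → sorted: eerv
Word 2: "user" → sorted: ersu
Same letters? eerv != ersu
Anagram = No


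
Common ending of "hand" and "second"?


Word 1: "hand"
Word 2: "second"
Comparing from end:
  Pos -1: 'd' == 'd'
  Pos -2: 'n' == 'n'
  Pos -3: 'a' != 'o' (stop)
LCS = "nd" (length 2)


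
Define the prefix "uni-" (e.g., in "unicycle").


Prefix: uni-
Example: unicycle (uni- + cycle)
Meaning = one


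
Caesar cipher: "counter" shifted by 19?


Word: "counter"
Shift: 19
Each letter → (letter + shift) mod 26:
  'c' (2) + 19 = 21 → 'v'
  'o' (14) + 19 = 7 → 'h'
  'u' (20) + 19 = 13 → 'n'
  'n' (13) + 19 = 6 → 'g'
  't' (19) + 19 = 12 → 'm'
  'e' (4) + 19 = 23 → 'x'
  'r' (17) + 19 = 10 → 'k'
Result = "vhngmxk"


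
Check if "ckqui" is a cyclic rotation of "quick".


Word: "quick", Candidate: "ckqui"
Method: check if candidate is substring of word+word
"quickquick" contains "ckqui"? Yes
Is rotation = Yes


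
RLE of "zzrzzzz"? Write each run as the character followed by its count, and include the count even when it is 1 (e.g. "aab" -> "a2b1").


String: "zzrzzzz"
Scanning for consecutive runs:
  'z' x 2
  'r' x 1
  'z' x 4
RLE = "z2r1z4"


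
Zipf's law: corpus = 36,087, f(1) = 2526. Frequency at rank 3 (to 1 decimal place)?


Zipf's law: f(r) = f(1) / r
f(1) = 2526
f(3) = 2526 / 3
= 842.0 occurrences


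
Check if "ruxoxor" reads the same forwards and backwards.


Word: "ruxoxor"
Reversed: "roxoxur"
Forward == Backward? ruxoxor != roxoxur
Palindrome = No


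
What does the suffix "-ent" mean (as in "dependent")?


Suffix: -ent
Example: dependent (depend + -ent)
Meaning = one who / that which


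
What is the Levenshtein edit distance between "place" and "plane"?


Word 1: "place" (length 5)
Word 2: "plane" (length 5)
One optimal edit sequence (insert/delete/substitute each cost 1):
  1. keep 'p'
  2. keep 'l'
  3. keep 'a'
  4. substitute 'c' -> 'n'  (+1)
  5. keep 'e'
Total edit operations: 1
Edit distance = 1


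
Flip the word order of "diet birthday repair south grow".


Original: "diet birthday repair south grow"
Words (1..n): diet | birthday | repair | south | grow
Reversed (n..1): grow | south | repair | birthday | diet
Result = "grow south repair birthday diet"


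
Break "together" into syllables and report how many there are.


Word: "together"
Syllable breakdown: to / geth / er
Counting: 3 parts
= 3 syllables


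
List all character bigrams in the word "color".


Word: "color" (length 5)
Number of bigrams = 5 - 2 + 1 = 4
  Position 0: "co"
  Position 1: "ol"
  Position 2: "lo"
  Position 3: "or"
Bigrams = "co", "ol", "lo", "or"


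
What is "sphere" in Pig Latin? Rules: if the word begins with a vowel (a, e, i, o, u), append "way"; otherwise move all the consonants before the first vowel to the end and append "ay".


Word: "sphere"
Starts with consonant(s) → move to end, add 'ay'
Consonant cluster: "sph"
Pig Latin = "eresphay"


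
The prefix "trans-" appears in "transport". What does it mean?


Prefix: trans-
Example: transport = trans- + port
Meaning = across


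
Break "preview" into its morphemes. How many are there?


Word: "preview"
Morphemes: pre- | view
Each morpheme carries meaning
= 2 morphemes


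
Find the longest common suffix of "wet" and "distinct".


Word 1: "wet"
Word 2: "distinct"
Comparing from end:
  Pos -1: 't' == 't'
  Pos -2: 'e' != 'c' (stop)
LCS = "t" (length 1)


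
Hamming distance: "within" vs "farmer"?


Comparing character by character (same length = 6):
  Pos 0: 'w' vs 'f' !=
  Pos 1: 'i' vs 'a' !=
  Pos 2: 't' vs 'r' !=
  Pos 3: 'h' vs 'm' !=
  Pos 4: 'i' vs 'e' !=
  Pos 5: 'n' vs 'r' !=
Hamming distance = 6


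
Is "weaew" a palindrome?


Word: "weaew"
Reversed: "weaew"
Forward == Backward? weaew == weaew
Palindrome = Yes


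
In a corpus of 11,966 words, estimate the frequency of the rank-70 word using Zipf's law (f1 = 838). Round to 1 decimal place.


Zipf's law: f(r) = f(1) / r
f(1) = 838
f(70) = 838 / 70
= 12.0 occurrences


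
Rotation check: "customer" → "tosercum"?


Word: "customer", Candidate: "tosercum"
Method: check if candidate is substring of word+word
"customercustomer" contains "tosercum"? No
Is rotation = No


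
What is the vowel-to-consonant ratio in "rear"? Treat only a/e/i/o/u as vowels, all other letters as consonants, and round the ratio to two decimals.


Word: "rear"
Vowels (a,e,i,o,u): 2
Consonants: 2
Ratio = 2/2
= 1.00


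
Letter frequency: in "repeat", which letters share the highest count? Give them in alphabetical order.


Word: "repeat"
Letter counts:
  'a': 1
  'e': 2
  'p': 1
  'r': 1
  't': 1
Maximum count = 2
Most frequent = 'e' (2 times each)


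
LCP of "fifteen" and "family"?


Word 1: "fifteen"
Word 2: "family"
Comparing from start:
  Pos 0: 'f' == 'f'
  Pos 1: 'i' != 'a' (stop)
LCP = "f" (length 1)


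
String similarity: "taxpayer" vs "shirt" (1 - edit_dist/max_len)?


Word 1: "taxpayer" (length 8)
Word 2: "shirt" (length 5)
One optimal edit sequence:
  1. delete 't'  (+1)
  2. delete 'a'  (+1)
  3. delete 'x'  (+1)
  4. substitute 'p' -> 's'  (+1)
  5. substitute 'a' -> 'h'  (+1)
  6. substitute 'y' -> 'i'  (+1)
  7. substitute 'e' -> 'r'  (+1)
  8. substitute 'r' -> 't'  (+1)
Edit distance = 8
Max length = max(8, 5) = 8
Similarity = 1 - 8/8
= 0.0000


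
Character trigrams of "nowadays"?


Word: "nowadays" (length 8)
Number of trigrams = 8 - 3 + 1 = 6
  Position 0: "now"
  Position 1: "owa"
  Position 2: "wad"
  Position 3: "ada"
  Position 4: "day"
  Position 5: "ays"
Trigrams = "now", "owa", "wad", "ada", "day", "ays"


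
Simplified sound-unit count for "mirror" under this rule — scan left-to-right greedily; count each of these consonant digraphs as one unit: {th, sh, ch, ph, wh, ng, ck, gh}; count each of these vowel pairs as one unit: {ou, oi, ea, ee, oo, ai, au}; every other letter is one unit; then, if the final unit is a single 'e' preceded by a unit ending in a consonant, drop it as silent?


Word: "mirror" (6 letters)
Left-to-right scan:
  [1] 'm' (letter)
  [2] 'i' (letter)
  [3] 'r' (letter)
  [4] 'r' (letter)
  [5] 'o' (letter)
  [6] 'r' (letter)
Units from scan: 6
Sound units = 6 units


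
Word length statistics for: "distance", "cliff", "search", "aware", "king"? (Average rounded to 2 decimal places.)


Lengths: "distance"=8, "cliff"=5, "search"=6, "aware"=5, "king"=4
Sum = 28, Count = 5
Average = 28/5 = 5.60
= avg=5.60, min=4, max=8


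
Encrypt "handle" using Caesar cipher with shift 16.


Word: "handle"
Shift: 16
Each letter → (letter + shift) mod 26:
  'h' (7) + 16 = 23 → 'x'
  'a' (0) + 16 = 16 → 'q'
  'n' (13) + 16 = 3 → 'd'
  'd' (3) + 16 = 19 → 't'
  'l' (11) + 16 = 1 → 'b'
  'e' (4) + 16 = 20 → 'u'
Result = "xqdtbu"


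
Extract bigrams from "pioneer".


Word: "pioneer" (length 7)
Number of bigrams = 7 - 2 + 1 = 6
  Position 0: "pi"
  Position 1: "io"
  Position 2: "on"
  Position 3: "ne"
  Position 4: "ee"
  Position 5: "er"
Bigrams = "pi", "io", "on", "ne", "ee", "er"


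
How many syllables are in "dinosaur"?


Word: "dinosaur"
Syllable breakdown: di · no · saur
Counting: 3 parts
= 3 syllables


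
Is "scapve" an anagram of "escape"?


Word 1: "escape" → sorted: aceeps
Word 2: "scapve" → sorted: acepsv
Same letters? aceeps != acepsv
Anagram = No


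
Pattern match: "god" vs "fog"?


Pattern of "god": [0, 1, 2]
Pattern of "fog": [0, 1, 2]
Patterns match
Same pattern = Yes


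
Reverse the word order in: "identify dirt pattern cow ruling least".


Original: "identify dirt pattern cow ruling least"
Words (1..n): identify | dirt | pattern | cow | ruling | least
Reversed (n..1): least | ruling | cow | pattern | dirt | identify
Result = "least ruling cow pattern dirt identify"


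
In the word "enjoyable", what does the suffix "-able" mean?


Suffix: -able
Example: enjoyable = enjoy + -able
Meaning = capable of


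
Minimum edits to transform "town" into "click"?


Word 1: "town" (length 4)
Word 2: "click" (length 5)
One optimal edit sequence (insert/delete/substitute each cost 1):
  1. insert 'c'  (+1)
  2. substitute 't' -> 'l'  (+1)
  3. substitute 'o' -> 'i'  (+1)
  4. substitute 'w' -> 'c'  (+1)
  5. substitute 'n' -> 'k'  (+1)
Total edit operations: 5
Edit distance = 5


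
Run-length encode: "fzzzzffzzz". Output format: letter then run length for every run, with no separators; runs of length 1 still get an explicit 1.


String: "fzzzzffzzz"
Scanning for consecutive runs:
  'f' x 1
  'z' x 4
  'f' x 2
  'z' x 3
RLE = "f1z4f2z3"


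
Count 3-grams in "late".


Word: "late" (length 4)
Number of 3-grams = length - 3 + 1 = 4 - 3 + 1
= 2


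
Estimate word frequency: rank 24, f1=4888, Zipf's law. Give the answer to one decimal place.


Zipf's law: f(r) = f(1) / r
f(1) = 4888
f(24) = 4888 / 24
= 203.7 occurrences


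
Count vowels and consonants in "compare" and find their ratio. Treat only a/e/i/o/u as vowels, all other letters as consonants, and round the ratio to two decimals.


Word: "compare"
Vowels (a,e,i,o,u): 3
Consonants: 4
Ratio = 3/4
= 0.75


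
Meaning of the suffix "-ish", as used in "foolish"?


Suffix: -ish
Example: foolish = fool + -ish
Meaning = somewhat / having the qualities of


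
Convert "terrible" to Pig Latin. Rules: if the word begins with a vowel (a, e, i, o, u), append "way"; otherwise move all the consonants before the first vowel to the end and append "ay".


Word: "terrible"
Starts with consonant(s) → move to end, add 'ay'
Consonant cluster: "t"
Pig Latin = "erribletay"


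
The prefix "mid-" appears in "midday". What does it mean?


Prefix: mid-
Example: midday (mid- + day)
Meaning = middle


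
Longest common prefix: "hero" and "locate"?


Word 1: "hero"
Word 2: "locate"
Comparing from start:
  Pos 0: 'h' != 'l' (stop)
LCP = "" (length 0)


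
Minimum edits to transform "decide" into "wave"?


Word 1: "decide" (length 6)
Word 2: "wave" (length 4)
One optimal edit sequence (insert/delete/substitute each cost 1):
  1. delete 'd'  (+1)
  2. delete 'e'  (+1)
  3. substitute 'c' -> 'w'  (+1)
  4. substitute 'i' -> 'a'  (+1)
  5. substitute 'd' -> 'v'  (+1)
  6. keep 'e'
Total edit operations: 5
Edit distance = 5


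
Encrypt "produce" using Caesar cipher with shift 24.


Word: "produce"
Shift: 24
Each letter → (letter + shift) mod 26:
  'p' (15) + 24 = 13 → 'n'
  'r' (17) + 24 = 15 → 'p'
  'o' (14) + 24 = 12 → 'm'
  'd' (3) + 24 = 1 → 'b'
  'u' (20) + 24 = 18 → 's'
  'c' (2) + 24 = 0 → 'a'
  'e' (4) + 24 = 2 → 'c'
Result = "npmbsac"


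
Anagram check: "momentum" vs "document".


Word 1: "momentum" → sorted: emmmnotu
Word 2: "document" → sorted: cdemnotu
Same letters? emmmnotu != cdemnotu
Anagram = No


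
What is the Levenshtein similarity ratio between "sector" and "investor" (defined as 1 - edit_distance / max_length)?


Word 1: "sector" (length 6)
Word 2: "investor" (length 8)
One optimal edit sequence:
  1. insert 'i'  (+1)
  2. insert 'n'  (+1)
  3. substitute 's' -> 'v'  (+1)
  4. keep 'e'
  5. substitute 'c' -> 's'  (+1)
  6. keep 't'
  7. keep 'o'
  8. keep 'r'
Edit distance = 4
Max length = max(6, 8) = 8
Similarity = 1 - 4/8
= 0.5000


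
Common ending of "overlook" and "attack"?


Word 1: "overlook"
Word 2: "attack"
Comparing from end:
  Pos -1: 'k' == 'k'
  Pos -2: 'o' != 'c' (stop)
LCS = "k" (length 1)


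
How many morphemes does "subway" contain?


Word: "subway"
Morphemes: sub- / way
Each morpheme carries meaning
= 2 morphemes


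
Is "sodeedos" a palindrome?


Word: "sodeedos"
Reversed: "sodeedos"
Forward == Backward? sodeedos == sodeedos
Palindrome = Yes


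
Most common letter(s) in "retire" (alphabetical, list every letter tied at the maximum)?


Word: "retire"
Letter counts:
  'e': 2
  'i': 1
  'r': 2
  't': 1
Maximum count = 2
Most frequent = 'e', 'r' (2 times each)


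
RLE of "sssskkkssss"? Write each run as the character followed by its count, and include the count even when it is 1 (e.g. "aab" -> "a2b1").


String: "sssskkkssss"
Scanning for consecutive runs:
  's' x 4
  'k' x 3
  's' x 4
RLE = "s4k3s4"


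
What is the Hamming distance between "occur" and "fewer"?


Comparing character by character (same length = 5):
  Pos 0: 'o' vs 'f' !=
  Pos 1: 'c' vs 'e' !=
  Pos 2: 'c' vs 'w' !=
  Pos 3: 'u' vs 'e' !=
  Pos 4: 'r' vs 'r' =
Hamming distance = 4


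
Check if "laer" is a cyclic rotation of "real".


Word: "real", Candidate: "laer"
Method: check if candidate is substring of word+word
"realreal" contains "laer"? No
Is rotation = No


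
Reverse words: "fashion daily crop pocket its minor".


Original: "fashion daily crop pocket its minor"
Words (1..n): fashion | daily | crop | pocket | its | minor
Reversed (n..1): minor | its | pocket | crop | daily | fashion
Result = "minor its pocket crop daily fashion"


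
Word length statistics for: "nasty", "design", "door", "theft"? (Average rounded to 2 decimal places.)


Lengths: "nasty"=5, "design"=6, "door"=4, "theft"=5
Sum = 20, Count = 4
Average = 20/4 = 5.00
= avg=5.00, min=4, max=6


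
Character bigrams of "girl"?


Word: "girl" (length 4)
Number of bigrams = 4 - 2 + 1 = 3
  Position 0: "gi"
  Position 1: "ir"
  Position 2: "rl"
Bigrams = "gi", "ir", "rl"


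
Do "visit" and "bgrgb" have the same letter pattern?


Pattern of "visit": [0, 1, 2, 1, 3]
Pattern of "bgrgb": [0, 1, 2, 1, 0]
Patterns do not match
Same pattern = No


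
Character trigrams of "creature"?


Word: "creature" (length 8)
Number of trigrams = 8 - 3 + 1 = 6
  Position 0: "cre"
  Position 1: "rea"
  Position 2: "eat"
  Position 3: "atu"
  Position 4: "tur"
  Position 5: "ure"
Trigrams = "cre", "rea", "eat", "atu", "tur", "ure"


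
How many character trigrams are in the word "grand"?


Word: "grand" (length 5)
Number of 3-grams = length - 3 + 1 = 5 - 3 + 1
= 3


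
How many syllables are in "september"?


Word: "september"
Syllable breakdown: sep-tem-ber
Counting: 3 parts
= 3 syllables


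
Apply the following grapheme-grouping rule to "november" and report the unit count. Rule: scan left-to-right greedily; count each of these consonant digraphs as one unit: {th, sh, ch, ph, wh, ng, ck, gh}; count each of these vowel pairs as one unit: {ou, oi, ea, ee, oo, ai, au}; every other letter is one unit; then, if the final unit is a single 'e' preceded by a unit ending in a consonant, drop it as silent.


Word: "november" (8 letters)
Left-to-right scan:
  (1) 'n' (letter)
  (2) 'o' (letter)
  (3) 'v' (letter)
  (4) 'e' (letter)
  (5) 'm' (letter)
  (6) 'b' (letter)
  (7) 'e' (letter)
  (8) 'r' (letter)
Units from scan: 8
Sound units = 8 units


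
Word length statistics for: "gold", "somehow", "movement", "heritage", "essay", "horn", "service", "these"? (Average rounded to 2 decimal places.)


Lengths: "gold"=4, "somehow"=7, "movement"=8, "heritage"=8, "essay"=5, "horn"=4, "service"=7, "these"=5
Sum = 48, Count = 8
Average = 48/8 = 6.00
= avg=6.00, min=4, max=8


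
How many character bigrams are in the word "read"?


Word: "read" (length 4)
Number of 2-grams = length - 2 + 1 = 4 - 2 + 1
= 3


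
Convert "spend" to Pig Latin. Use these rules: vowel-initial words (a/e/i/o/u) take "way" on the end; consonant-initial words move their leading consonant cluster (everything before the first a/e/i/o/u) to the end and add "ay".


Word: "spend"
Starts with consonant(s) → move to end, add 'ay'
Consonant cluster: "sp"
Pig Latin = "endspay"


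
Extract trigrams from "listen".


Word: "listen" (length 6)
Number of trigrams = 6 - 3 + 1 = 4
  Position 0: "lis"
  Position 1: "ist"
  Position 2: "ste"
  Position 3: "ten"
Trigrams = "lis", "ist", "ste", "ten"


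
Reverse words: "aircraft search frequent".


Original: "aircraft search frequent"
Words (1..n): aircraft | search | frequent
Reversed (n..1): frequent | search | aircraft
Result = "frequent search aircraft"


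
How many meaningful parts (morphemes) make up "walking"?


Word: "walking"
Morphemes: walk / -ing
Each morpheme carries meaning
= 2 morphemes


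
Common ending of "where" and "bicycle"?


Word 1: "where"
Word 2: "bicycle"
Comparing from end:
  Pos -1: 'e' == 'e'
  Pos -2: 'r' != 'l' (stop)
LCS = "e" (length 1)


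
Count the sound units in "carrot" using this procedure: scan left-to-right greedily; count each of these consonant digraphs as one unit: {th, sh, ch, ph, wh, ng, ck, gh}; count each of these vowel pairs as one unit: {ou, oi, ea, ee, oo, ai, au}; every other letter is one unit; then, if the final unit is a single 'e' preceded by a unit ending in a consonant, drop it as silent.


Word: "carrot" (6 letters)
Left-to-right scan:
  [1] 'c' (letter)
  [2] 'a' (letter)
  [3] 'r' (letter)
  [4] 'r' (letter)
  [5] 'o' (letter)
  [6] 't' (letter)
Units from scan: 6
Sound units = 6 units


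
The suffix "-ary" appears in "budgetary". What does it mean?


Suffix: -ary
Example: budgetary = budget + -ary
Meaning = relating to


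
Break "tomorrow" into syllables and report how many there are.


Word: "tomorrow"
Syllable breakdown: to / mor / row
Counting: 3 parts
= 3 syllables


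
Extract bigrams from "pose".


Word: "pose" (length 4)
Number of bigrams = 4 - 2 + 1 = 3
  Position 0: "po"
  Position 1: "os"
  Position 2: "se"
Bigrams = "po", "os", "se"


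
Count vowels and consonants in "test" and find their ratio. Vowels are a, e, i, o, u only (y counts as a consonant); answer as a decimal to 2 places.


Word: "test"
Vowels (a,e,i,o,u): 1
Consonants: 3
Ratio = 1/3
= 0.33


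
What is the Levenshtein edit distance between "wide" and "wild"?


Word 1: "wide" (length 4)
Word 2: "wild" (length 4)
One optimal edit sequence (insert/delete/substitute each cost 1):
  1. keep 'w'
  2. keep 'i'
  3. substitute 'd' -> 'l'  (+1)
  4. substitute 'e' -> 'd'  (+1)
Total edit operations: 2
Edit distance = 2


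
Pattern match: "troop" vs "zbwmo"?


Pattern of "troop": [0, 1, 2, 2, 3]
Pattern of "zbwmo": [0, 1, 2, 3, 4]
Patterns do not match
Same pattern = No


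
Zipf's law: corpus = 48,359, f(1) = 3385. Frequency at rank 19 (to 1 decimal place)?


Zipf's law: f(r) = f(1) / r
f(1) = 3385
f(19) = 3385 / 19
= 178.2 occurrences


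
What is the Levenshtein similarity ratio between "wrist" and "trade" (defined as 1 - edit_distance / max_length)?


Word 1: "wrist" (length 5)
Word 2: "trade" (length 5)
One optimal edit sequence:
  1. substitute 'w' -> 't'  (+1)
  2. keep 'r'
  3. substitute 'i' -> 'a'  (+1)
  4. substitute 's' -> 'd'  (+1)
  5. substitute 't' -> 'e'  (+1)
Edit distance = 4
Max length = max(5, 5) = 5
Similarity = 1 - 4/5
= 0.2000


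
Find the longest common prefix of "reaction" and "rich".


Word 1: "reaction"
Word 2: "rich"
Comparing from start:
  Pos 0: 'r' == 'r'
  Pos 1: 'e' != 'i' (stop)
LCP = "r" (length 1)


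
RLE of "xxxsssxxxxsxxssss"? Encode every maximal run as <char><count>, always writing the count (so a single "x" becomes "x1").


String: "xxxsssxxxxsxxssss"
Scanning for consecutive runs:
  'x' x 3
  's' x 3
  'x' x 4
  's' x 1
  'x' x 2
  's' x 4
RLE = "x3s3x4s1x2s4"


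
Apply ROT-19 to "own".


Word: "own"
Shift: 19
Each letter → (letter + shift) mod 26:
  'o' (14) + 19 = 7 → 'h'
  'w' (22) + 19 = 15 → 'p'
  'n' (13) + 19 = 6 → 'g'
Result = "hpg"


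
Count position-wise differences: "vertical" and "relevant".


Comparing character by character (same length = 8):
  Pos 0: 'v' vs 'r' !=
  Pos 1: 'e' vs 'e' =
  Pos 2: 'r' vs 'l' !=
  Pos 3: 't' vs 'e' !=
  Pos 4: 'i' vs 'v' !=
  Pos 5: 'c' vs 'a' !=
  Pos 6: 'a' vs 'n' !=
  Pos 7: 'l' vs 't' !=
Hamming distance = 7


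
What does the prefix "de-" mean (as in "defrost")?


Prefix: de-
Example: defrost = de- + frost
Meaning = remove / reverse


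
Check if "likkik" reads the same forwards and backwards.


Word: "likkik"
Reversed: "kikkil"
Forward == Backward? likkik != kikkil
Palindrome = No
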